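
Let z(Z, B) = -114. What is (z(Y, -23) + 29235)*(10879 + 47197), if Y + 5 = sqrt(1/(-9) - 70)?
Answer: 1691231196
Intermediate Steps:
Y = -5 + I*sqrt(631)/3 (Y = -5 + sqrt(1/(-9) - 70) = -5 + sqrt(-1/9 - 70) = -5 + sqrt(-631/9) = -5 + I*sqrt(631)/3 ≈ -5.0 + 8.3732*I)
(z(Y, -23) + 29235)*(10879 + 47197) = (-114 + 29235)*(10879 + 47197) = 29121*58076 = 1691231196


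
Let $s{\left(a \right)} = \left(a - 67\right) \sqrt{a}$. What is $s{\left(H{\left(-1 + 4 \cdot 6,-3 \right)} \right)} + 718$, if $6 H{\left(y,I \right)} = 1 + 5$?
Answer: $652$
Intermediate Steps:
$H{\left(y,I \right)} = 1$ ($H{\left(y,I \right)} = \frac{1 + 5}{6} = \frac{1}{6} \cdot 6 = 1$)
$s{\left(a \right)} = \sqrt{a} \left(-67 + a\right)$ ($s{\left(a \right)} = \left(-67 + a\right) \sqrt{a} = \sqrt{a} \left(-67 + a\right)$)
$s{\left(H{\left(-1 + 4 \cdot 6,-3 \right)} \right)} + 718 = \sqrt{1} \left(-67 + 1\right) + 718 = 1 \left(-66\right) + 718 = -66 + 718 = 652$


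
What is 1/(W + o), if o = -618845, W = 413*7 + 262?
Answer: -1/615692 ≈ -1.6242e-6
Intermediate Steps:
W = 3153 (W = 2891 + 262 = 3153)
1/(W + o) = 1/(3153 - 618845) = 1/(-615692) = -1/615692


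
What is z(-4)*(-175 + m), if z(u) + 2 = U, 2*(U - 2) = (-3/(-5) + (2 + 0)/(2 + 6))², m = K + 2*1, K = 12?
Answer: -46529/800 ≈ -58.161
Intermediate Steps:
m = 14 (m = 12 + 2*1 = 12 + 2 = 14)
U = 1889/800 (U = 2 + (-3/(-5) + (2 + 0)/(2 + 6))²/2 = 2 + (-3*(-⅕) + 2/8)²/2 = 2 + (⅗ + 2*(⅛))²/2 = 2 + (⅗ + ¼)²/2 = 2 + (17/20)²/2 = 2 + (½)*(289/400) = 2 + 289/800 = 1889/800 ≈ 2.3613)
z(u) = 289/800 (z(u) = -2 + 1889/800 = 289/800)
z(-4)*(-175 + m) = 289*(-175 + 14)/800 = (289/800)*(-161) = -46529/800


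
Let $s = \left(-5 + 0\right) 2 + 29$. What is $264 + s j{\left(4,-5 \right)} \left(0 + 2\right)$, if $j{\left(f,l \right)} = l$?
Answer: $74$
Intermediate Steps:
$s = 19$ ($s = \left(-5\right) 2 + 29 = -10 + 29 = 19$)
$264 + s j{\left(4,-5 \right)} \left(0 + 2\right) = 264 + 19 \left(- 5 \left(0 + 2\right)\right) = 264 + 19 \left(\left(-5\right) 2\right) = 264 + 19 \left(-10\right) = 264 - 190 = 74$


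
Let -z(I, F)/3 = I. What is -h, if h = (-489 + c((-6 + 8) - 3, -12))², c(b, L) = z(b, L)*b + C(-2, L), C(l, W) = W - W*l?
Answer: -278784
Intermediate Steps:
z(I, F) = -3*I
C(l, W) = W - W*l
c(b, L) = -3*b² + 3*L (c(b, L) = (-3*b)*b + L*(1 - 1*(-2)) = -3*b² + L*(1 + 2) = -3*b² + L*3 = -3*b² + 3*L)
h = 278784 (h = (-489 + (-3*((-6 + 8) - 3)² + 3*(-12)))² = (-489 + (-3*(2 - 3)² - 36))² = (-489 + (-3*(-1)² - 36))² = (-489 + (-3*1 - 36))² = (-489 + (-3 - 36))² = (-489 - 39)² = (-528)² = 278784)
-h = -1*278784 = -278784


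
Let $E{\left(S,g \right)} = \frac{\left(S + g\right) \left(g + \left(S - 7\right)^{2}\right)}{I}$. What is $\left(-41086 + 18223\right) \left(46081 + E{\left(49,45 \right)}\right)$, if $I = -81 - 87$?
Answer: $- \frac{28851437001}{28} \approx -1.0304 \cdot 10^{9}$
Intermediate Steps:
$I = -168$
$E{\left(S,g \right)} = - \frac{\left(S + g\right) \left(g + \left(-7 + S\right)^{2}\right)}{168}$ ($E{\left(S,g \right)} = \frac{\left(S + g\right) \left(g + \left(S - 7\right)^{2}\right)}{-168} = \left(S + g\right) \left(g + \left(-7 + S\right)^{2}\right) \left(- \frac{1}{168}\right) = - \frac{\left(S + g\right) \left(g + \left(-7 + S\right)^{2}\right)}{168}$)
$\left(-41086 + 18223\right) \left(46081 + E{\left(49,45 \right)}\right) = \left(-41086 + 18223\right) \left(46081 - \left(\frac{105}{8} + \frac{675}{56} + \frac{47 \left(-7 + 49\right)^{2}}{84}\right)\right) = - 22863 \left(46081 - \left(\frac{705}{28} + 987\right)\right) = - 22863 \left(46081 - \frac{28341}{28}\right) = \left(-22863\right) \frac{1261927}{28} = - \frac{28851437001}{28}$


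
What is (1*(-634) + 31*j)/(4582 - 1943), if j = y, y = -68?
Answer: -2742/2639 ≈ -1.0390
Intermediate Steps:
j = -68
(1*(-634) + 31*j)/(4582 - 1943) = (1*(-634) + 31*(-68))/(4582 - 1943) = (-634 - 2108)/2639 = -2742*1/2639 = -2742/2639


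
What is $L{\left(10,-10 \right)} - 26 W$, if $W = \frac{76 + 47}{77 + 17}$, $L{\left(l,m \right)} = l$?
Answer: $- \frac{1129}{47} \approx -24.021$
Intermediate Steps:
$W = \frac{123}{94} \approx 1.3085$
$L{\left(10,-10 \right)} - 26 W = 10 - \frac{1599}{47} = - \frac{1129}{47}$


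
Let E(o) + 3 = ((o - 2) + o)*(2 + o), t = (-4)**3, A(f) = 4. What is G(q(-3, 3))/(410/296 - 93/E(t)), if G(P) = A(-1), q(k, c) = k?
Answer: 4769744/1637921 ≈ 2.9121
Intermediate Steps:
t = -64
G(P) = 4
E(o) = -3 + (-2 + 2*o)*(2 + o) (E(o) = -3 + ((o - 2) + o)*(2 + o) = -3 + ((-2 + o) + o)*(2 + o) = -3 + (-2 + 2*o)*(2 + o))
G(q(-3, 3))/(410/296 - 93/E(t)) = 4/(410/296 - 93/(-7 + 2*(-64) + 2*(-64)**2)) = 4/(410*(1/296) - 93/(-7 - 128 + 2*4096)) = 4/(205/148 - 93/(-7 - 128 + 8192)) = 4/(205/148 - 93/8057) = 4/(1637921/1192436) = 4*(1192436/1637921) = 4769744/1637921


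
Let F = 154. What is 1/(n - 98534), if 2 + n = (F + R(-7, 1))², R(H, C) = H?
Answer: -1/76927 ≈ -1.2999e-5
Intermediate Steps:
n = 21607 (n = -2 + (154 - 7)² = -2 + 147² = -2 + 21609 = 21607)
1/(n - 98534) = 1/(21607 - 98534) = 1/(-76927) = -1/76927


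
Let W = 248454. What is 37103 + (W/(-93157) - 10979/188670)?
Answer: 34319572439773/925049010 ≈ 37100.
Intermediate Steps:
37103 + (W/(-93157) - 10979/188670) = 37103 + (248454/(-93157) - 10979/188670) = 37103 + (248454*(-1/93157) - 10979*1/188670) = 37103 + (-248454/93157 - 10979/188670) = 37103 - 2520978257/925049010 = 34319572439773/925049010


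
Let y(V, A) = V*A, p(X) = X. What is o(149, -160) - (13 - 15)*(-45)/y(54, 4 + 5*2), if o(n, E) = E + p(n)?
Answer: -467/42 ≈ -11.119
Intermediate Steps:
o(n, E) = E + n
y(V, A) = A*V
o(149, -160) - (13 - 15)*(-45)/y(54, 4 + 5*2) = (-160 + 149) - (13 - 15)*(-45)/((4 + 5*2)*54) = -11 - (-2*(-45))/((4 + 10)*54) = -11 - 90/(14*54) = -11 - 90/756 = -11 - 1*5/42 = -11 - 5/42 = -467/42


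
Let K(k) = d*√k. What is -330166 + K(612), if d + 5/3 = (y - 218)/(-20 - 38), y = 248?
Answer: -330166 - 380*√17/29 ≈ -3.3022e+5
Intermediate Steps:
d = -190/87 (d = -5/3 + (248 - 218)/(-20 - 38) = -5/3 + 30/(-58) = -5/3 + 30*(-1/58) = -5/3 - 15/29 = -190/87 ≈ -2.1839)
K(k) = -190*√k/87
-330166 + K(612) = -330166 - 380*√17/29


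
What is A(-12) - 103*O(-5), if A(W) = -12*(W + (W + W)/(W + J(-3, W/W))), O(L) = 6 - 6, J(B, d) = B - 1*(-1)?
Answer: 864/7 ≈ 123.43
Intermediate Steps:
J(B, d) = 1 + B (J(B, d) = B + 1 = 1 + B)
O(L) = 0
A(W) = -12*W - 24*W/(-2 + W) (A(W) = -12*(W + (W + W)/(W + (1 - 3))) = -12*(W + (2*W)/(W - 2)) = -12*(W + (2*W)/(-2 + W)) = -12*(W + 2*W/(-2 + W)) = -12*W - 24*W/(-2 + W))
A(-12) - 103*O(-5) = -12*(-12)²/(-2 - 12) - 103*0 = -12*144/(-14) + 0 = -12*144*(-1/14) + 0 = 864/7 + 0 = 864/7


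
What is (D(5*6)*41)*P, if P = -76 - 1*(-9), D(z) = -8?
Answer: 21976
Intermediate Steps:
P = -67 (P = -76 + 9 = -67)
(D(5*6)*41)*P = -8*41*(-67) = -328*(-67) = 21976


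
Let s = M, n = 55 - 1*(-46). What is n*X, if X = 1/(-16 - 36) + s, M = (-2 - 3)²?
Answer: 131199/52 ≈ 2523.1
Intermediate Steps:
M = 25 (M = (-5)² = 25)
n = 101 (n = 55 + 46 = 101)
s = 25
X = 1299/52 (X = 1/(-16 - 36) + 25 = 1/(-52) + 25 = -1/52 + 25 = 1299/52 ≈ 24.981)
n*X = 101*(1299/52) = 131199/52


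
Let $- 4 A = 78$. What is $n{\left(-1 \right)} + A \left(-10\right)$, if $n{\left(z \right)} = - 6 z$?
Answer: $201$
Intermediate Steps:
$A = - \frac{39}{2}$ ($A = \left(- \frac{1}{4}\right) 78 = - \frac{39}{2} \approx -19.5$)
$n{\left(z \right)} = - 6 z$
$n{\left(-1 \right)} + A \left(-10\right) = \left(-6\right) \left(-1\right) - -195 = 6 + 195 = 201$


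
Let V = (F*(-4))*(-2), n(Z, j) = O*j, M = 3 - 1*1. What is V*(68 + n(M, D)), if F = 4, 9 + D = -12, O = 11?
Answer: -5216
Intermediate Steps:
M = 2 (M = 3 - 1 = 2)
D = -21 (D = -9 - 12 = -21)
n(Z, j) = 11*j
V = 32 (V = (4*(-4))*(-2) = -16*(-2) = 32)
V*(68 + n(M, D)) = 32*(68 + 11*(-21)) = 32*(68 - 231) = 32*(-163) = -5216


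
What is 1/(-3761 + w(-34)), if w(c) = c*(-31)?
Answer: -1/2707 ≈ -0.00036941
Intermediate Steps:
w(c) = -31*c
1/(-3761 + w(-34)) = 1/(-3761 - 31*(-34)) = 1/(-3761 + 1054) = 1/(-2707) = -1/2707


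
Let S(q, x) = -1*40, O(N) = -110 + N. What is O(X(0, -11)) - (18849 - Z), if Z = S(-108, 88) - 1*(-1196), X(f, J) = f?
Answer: -17803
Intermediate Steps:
S(q, x) = -40
Z = 1156 (Z = -40 - 1*(-1196) = -40 + 1196 = 1156)
O(X(0, -11)) - (18849 - Z) = (-110 + 0) - (18849 - 1*1156) = -110 - (18849 - 1156) = -110 - 1*17693 = -110 - 17693 = -17803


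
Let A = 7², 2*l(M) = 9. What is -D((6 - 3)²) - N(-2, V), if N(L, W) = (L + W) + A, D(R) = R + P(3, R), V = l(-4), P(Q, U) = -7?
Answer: -107/2 ≈ -53.500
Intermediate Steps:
l(M) = 9/2 (l(M) = (½)*9 = 9/2)
V = 9/2 ≈ 4.5000
A = 49
D(R) = -7 + R (D(R) = R - 7 = -7 + R)
N(L, W) = 49 + L + W (N(L, W) = (L + W) + 49 = 49 + L + W)
-D((6 - 3)²) - N(-2, V) = -(-7 + (6 - 3)²) - (49 - 2 + 9/2) = -(-7 + 3²) - 1*103/2 = -(-7 + 9) - 103/2 = -1*2 - 103/2 = -2 - 103/2 = -107/2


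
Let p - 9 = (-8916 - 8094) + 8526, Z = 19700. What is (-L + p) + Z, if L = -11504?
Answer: 22729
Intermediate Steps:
p = -8475 (p = 9 + ((-8916 - 8094) + 8526) = 9 + (-17010 + 8526) = 9 - 8484 = -8475)
(-L + p) + Z = (-1*(-11504) - 8475) + 19700 = (11504 - 8475) + 19700 = 3029 + 19700 = 22729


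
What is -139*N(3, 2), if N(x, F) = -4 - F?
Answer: 834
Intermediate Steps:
-139*N(3, 2) = -139*(-4 - 1*2) = -139*(-4 - 2) = -139*(-6) = 834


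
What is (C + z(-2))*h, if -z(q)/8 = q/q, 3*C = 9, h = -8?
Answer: 40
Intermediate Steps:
C = 3 (C = (⅓)*9 = 3)
z(q) = -8 (z(q) = -8*q/q = -8*1 = -8)
(C + z(-2))*h = (3 - 8)*(-8) = -5*(-8) = 40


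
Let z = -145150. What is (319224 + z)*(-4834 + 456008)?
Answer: 78537662876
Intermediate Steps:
(319224 + z)*(-4834 + 456008) = (319224 - 145150)*(-4834 + 456008) = 174074*451174 = 78537662876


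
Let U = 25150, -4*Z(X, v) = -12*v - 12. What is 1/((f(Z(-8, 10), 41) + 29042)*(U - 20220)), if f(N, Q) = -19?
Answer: 1/143083390 ≈ 6.9889e-9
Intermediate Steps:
Z(X, v) = 3 + 3*v (Z(X, v) = -(-12*v - 12)/4 = -(-12 - 12*v)/4 = 3 + 3*v)
1/((f(Z(-8, 10), 41) + 29042)*(U - 20220)) = 1/((-19 + 29042)*(25150 - 20220)) = 1/(29023*4930) = 1/143083390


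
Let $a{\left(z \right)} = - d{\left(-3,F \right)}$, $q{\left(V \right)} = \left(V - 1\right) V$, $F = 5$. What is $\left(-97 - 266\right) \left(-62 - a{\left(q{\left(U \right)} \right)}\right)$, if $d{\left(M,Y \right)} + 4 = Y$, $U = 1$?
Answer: $22143$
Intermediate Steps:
$q{\left(V \right)} = V \left(-1 + V\right)$ ($q{\left(V \right)} = \left(-1 + V\right) V = V \left(-1 + V\right)$)
$d{\left(M,Y \right)} = -4 + Y$
$a{\left(z \right)} = -1$ ($a{\left(z \right)} = - (-4 + 5) = \left(-1\right) 1 = -1$)
$\left(-97 - 266\right) \left(-62 - a{\left(q{\left(U \right)} \right)}\right) = \left(-97 - 266\right) \left(-62 - -1\right) = - 363 \left(-62 + 1\right) = \left(-363\right) \left(-61\right) = 22143$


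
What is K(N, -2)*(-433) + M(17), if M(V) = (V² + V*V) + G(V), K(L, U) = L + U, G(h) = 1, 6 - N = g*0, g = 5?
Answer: -1153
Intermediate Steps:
N = 6 (N = 6 - 5*0 = 6 - 1*0 = 6 + 0 = 6)
M(V) = 1 + 2*V² (M(V) = (V² + V*V) + 1 = (V² + V²) + 1 = 2*V² + 1 = 1 + 2*V²)
K(N, -2)*(-433) + M(17) = (6 - 2)*(-433) + (1 + 2*17²) = 4*(-433) + (1 + 2*289) = -1732 + (1 + 578) = -1732 + 579 = -1153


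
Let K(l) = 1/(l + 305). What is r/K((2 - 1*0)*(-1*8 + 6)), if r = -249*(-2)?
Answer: 149898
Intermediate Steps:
K(l) = 1/(305 + l)
r = 498
r/K((2 - 1*0)*(-1*8 + 6)) = 498/(1/(305 + (2 - 1*0)*(-1*8 + 6))) = 498/(1/(305 + (2 + 0)*(-8 + 6))) = 498/(1/(305 + 2*(-2))) = 498/(1/(305 - 4)) = 498/(1/301) = 498*301 = 149898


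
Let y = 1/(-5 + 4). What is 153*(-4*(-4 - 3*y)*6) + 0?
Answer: 3672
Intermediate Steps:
y = -1 (y = 1/(-1) = -1)
153*(-4*(-4 - 3*y)*6) + 0 = 153*(-4*(-4 - 3*(-1))*6) + 0 = 153*(-4*(-4 + 3)*6) + 0 = 153*(-4*(-1)*6) + 0 = 153*(4*6) + 0 = 153*24 + 0 = 3672 + 0 = 3672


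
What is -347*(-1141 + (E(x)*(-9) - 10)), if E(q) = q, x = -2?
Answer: 393151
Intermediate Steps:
-347*(-1141 + (E(x)*(-9) - 10)) = -347*(-1141 + (-2*(-9) - 10)) = -347*(-1141 + (18 - 10)) = -347*(-1141 + 8) = -347*(-1133) = 393151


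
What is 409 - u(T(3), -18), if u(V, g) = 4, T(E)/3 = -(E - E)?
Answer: 405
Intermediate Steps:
T(E) = 0 (T(E) = 3*(-(E - E)) = 3*(-1*0) = 3*0 = 0)
409 - u(T(3), -18) = 409 - 1*4 = 409 - 4 = 405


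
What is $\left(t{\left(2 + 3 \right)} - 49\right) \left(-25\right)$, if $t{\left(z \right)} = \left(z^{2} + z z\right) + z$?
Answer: $-150$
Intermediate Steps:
$t{\left(z \right)} = z + 2 z^{2}$ ($t{\left(z \right)} = \left(z^{2} + z^{2}\right) + z = 2 z^{2} + z = z + 2 z^{2}$)
$\left(t{\left(2 + 3 \right)} - 49\right) \left(-25\right) = \left(\left(2 + 3\right) \left(1 + 2 \left(2 + 3\right)\right) - 49\right) \left(-25\right) = \left(5 \left(1 + 2 \cdot 5\right) - 49\right) \left(-25\right) = \left(5 \left(1 + 10\right) - 49\right) \left(-25\right) = \left(5 \cdot 11 - 49\right) \left(-25\right) = \left(55 - 49\right) \left(-25\right) = 6 \left(-25\right) = -150$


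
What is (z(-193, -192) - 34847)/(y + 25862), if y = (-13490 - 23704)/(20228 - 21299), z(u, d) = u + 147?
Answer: -12456801/9245132 ≈ -1.3474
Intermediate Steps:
z(u, d) = 147 + u
y = 12398/357 (y = -37194/(-1071) = -37194*(-1/1071) = 12398/357 ≈ 34.728)
(z(-193, -192) - 34847)/(y + 25862) = ((147 - 193) - 34847)/(12398/357 + 25862) = (-46 - 34847)/(9245132/357) = -34893*357/9245132 = -12456801/9245132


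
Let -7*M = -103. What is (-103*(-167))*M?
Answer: 1771703/7 ≈ 2.5310e+5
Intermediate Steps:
M = 103/7 (M = -⅐*(-103) = 103/7 ≈ 14.714)
(-103*(-167))*M = -103*(-167)*(103/7) = 17201*(103/7) = 1771703/7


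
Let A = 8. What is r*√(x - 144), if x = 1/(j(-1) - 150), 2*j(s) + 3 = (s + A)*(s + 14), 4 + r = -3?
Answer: -7*I*√1618090/106 ≈ -84.003*I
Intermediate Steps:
r = -7 (r = -4 - 3 = -7)
j(s) = -3/2 + (8 + s)*(14 + s)/2 (j(s) = -3/2 + ((s + 8)*(s + 14))/2 = -3/2 + ((8 + s)*(14 + s))/2 = -3/2 + (8 + s)*(14 + s)/2)
x = -1/106 (x = 1/((109/2 + (½)*(-1)² + 11*(-1)) - 150) = 1/((109/2 + (½)*1 - 11) - 150) = 1/((109/2 + ½ - 11) - 150) = 1/(44 - 150) = 1/(-106) = -1/106 ≈ -0.0094340)
r*√(x - 144) = -7*√(-1/106 - 144) = -7*I*√1618090/106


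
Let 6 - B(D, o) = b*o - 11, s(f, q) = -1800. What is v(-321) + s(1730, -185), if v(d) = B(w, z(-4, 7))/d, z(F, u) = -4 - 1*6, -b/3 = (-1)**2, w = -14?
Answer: -577787/321 ≈ -1800.0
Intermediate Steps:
b = -3 (b = -3*(-1)**2 = -3*1 = -3)
z(F, u) = -10 (z(F, u) = -4 - 6 = -10)
B(D, o) = 17 + 3*o (B(D, o) = 6 - (-3*o - 11) = 6 - (-11 - 3*o) = 6 + (11 + 3*o) = 17 + 3*o)
v(d) = -13/d (v(d) = (17 + 3*(-10))/d = (17 - 30)/d = -13/d)
v(-321) + s(1730, -185) = -13/(-321) - 1800 = -13*(-1/321) - 1800 = 13/321 - 1800 = -577787/321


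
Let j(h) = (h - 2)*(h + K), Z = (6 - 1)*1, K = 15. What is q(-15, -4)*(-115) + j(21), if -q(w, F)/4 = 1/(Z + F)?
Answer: 1144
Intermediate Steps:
Z = 5 (Z = 5*1 = 5)
j(h) = (-2 + h)*(15 + h) (j(h) = (h - 2)*(h + 15) = (-2 + h)*(15 + h))
q(w, F) = -4/(5 + F)
q(-15, -4)*(-115) + j(21) = -4/(5 - 4)*(-115) + (-30 + 21**2 + 13*21) = -4/1*(-115) + (-30 + 441 + 273) = -4*1*(-115) + 684 = -4*(-115) + 684 = 460 + 684 = 1144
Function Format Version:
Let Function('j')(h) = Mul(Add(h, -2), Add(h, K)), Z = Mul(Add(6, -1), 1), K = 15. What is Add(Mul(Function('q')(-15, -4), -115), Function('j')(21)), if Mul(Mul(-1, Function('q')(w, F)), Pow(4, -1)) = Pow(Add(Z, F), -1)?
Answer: 1144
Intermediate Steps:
Z = 5 (Z = Mul(5, 1) = 5)
Function('j')(h) = Mul(Add(-2, h), Add(15, h)) (Function('j')(h) = Mul(Add(h, -2), Add(h, 15)) = Mul(Add(-2, h), Add(15, h)))
Function('q')(w, F) = Mul(-4, Pow(Add(5, F), -1))
Add(Mul(Function('q')(-15, -4), -115), Function('j')(21)) = Add(Mul(Mul(-4, Pow(Add(5, -4), -1)), -115), Add(-30, Pow(21, 2), Mul(13, 21))) = Add(Mul(Mul(-4, Pow(1, -1)), -115), Add(-30, 441, 273)) = Add(Mul(Mul(-4, 1), -115), 684) = Add(Mul(-4, -115), 684) = Add(460, 684) = 1144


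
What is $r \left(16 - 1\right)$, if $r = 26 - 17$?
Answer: $135$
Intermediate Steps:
$r = 9$ ($r = 26 - 17 = 9$)
$r \left(16 - 1\right) = 9 \left(16 - 1\right) = 9 \cdot 15 = 135$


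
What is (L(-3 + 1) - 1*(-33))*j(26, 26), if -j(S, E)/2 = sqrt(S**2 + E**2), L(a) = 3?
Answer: -1872*sqrt(2) ≈ -2647.4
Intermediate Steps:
j(S, E) = -2*sqrt(E**2 + S**2) (j(S, E) = -2*sqrt(S**2 + E**2) = -2*sqrt(E**2 + S**2))
(L(-3 + 1) - 1*(-33))*j(26, 26) = (3 - 1*(-33))*(-2*sqrt(26**2 + 26**2)) = (3 + 33)*(-2*sqrt(676 + 676)) = 36*(-52*sqrt(2)) = -1872*sqrt(2)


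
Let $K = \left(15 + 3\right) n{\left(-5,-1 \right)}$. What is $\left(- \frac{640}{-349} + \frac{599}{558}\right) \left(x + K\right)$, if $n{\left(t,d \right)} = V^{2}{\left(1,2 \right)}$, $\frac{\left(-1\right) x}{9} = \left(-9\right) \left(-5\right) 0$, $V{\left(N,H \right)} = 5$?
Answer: $\frac{14154275}{10819} \approx 1308.3$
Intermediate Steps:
$x = 0$ ($x = - 9 \left(-9\right) \left(-5\right) 0 = - 9 \cdot 45 \cdot 0 = \left(-9\right) 0 = 0$)
$n{\left(t,d \right)} = 25$ ($n{\left(t,d \right)} = 5^{2} = 25$)
$K = 450$ ($K = \left(15 + 3\right) 25 = 18 \cdot 25 = 450$)
$\left(- \frac{640}{-349} + \frac{599}{558}\right) \left(x + K\right) = \left(- \frac{640}{-349} + \frac{599}{558}\right) \left(0 + 450\right) = \left(\left(-640\right) \left(- \frac{1}{349}\right) + 599 \cdot \frac{1}{558}\right) 450 = \left(\frac{640}{349} + \frac{599}{558}\right) 450 = \frac{566171}{194742} \cdot 450 = \frac{14154275}{10819}$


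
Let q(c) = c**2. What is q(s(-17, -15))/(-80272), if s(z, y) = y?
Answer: -225/80272 ≈ -0.0028030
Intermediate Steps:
q(s(-17, -15))/(-80272) = (-15)**2/(-80272) = 225*(-1/80272) = -225/80272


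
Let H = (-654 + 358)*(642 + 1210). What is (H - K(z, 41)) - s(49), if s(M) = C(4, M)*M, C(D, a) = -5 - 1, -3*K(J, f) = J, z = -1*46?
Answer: -1643740/3 ≈ -5.4791e+5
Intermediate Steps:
z = -46
K(J, f) = -J/3
C(D, a) = -6
s(M) = -6*M
H = -548192 (H = -296*1852 = -548192)
(H - K(z, 41)) - s(49) = (-548192 - (-1)*(-46)/3) - (-6)*49 = (-548192 - 1*46/3) - 1*(-294) = (-548192 - 46/3) + 294 = -1644622/3 + 294 = -1643740/3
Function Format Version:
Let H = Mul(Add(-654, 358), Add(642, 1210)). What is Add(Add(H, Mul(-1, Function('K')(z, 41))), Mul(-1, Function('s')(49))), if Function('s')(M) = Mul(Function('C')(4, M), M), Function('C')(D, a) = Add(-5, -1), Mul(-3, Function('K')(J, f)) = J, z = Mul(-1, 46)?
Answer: Rational(-1643740, 3) ≈ -5.4791e+5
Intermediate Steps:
z = -46
Function('K')(J, f) = Mul(Rational(-1, 3), J)
Function('C')(D, a) = -6
Function('s')(M) = Mul(-6, M)
H = -548192 (H = Mul(-296, 1852) = -548192)
Add(Add(H, Mul(-1, Function('K')(z, 41))), Mul(-1, Function('s')(49))) = Add(Add(-548192, Mul(-1, Mul(Rational(-1, 3), -46))), Mul(-1, Mul(-6, 49))) = Add(Add(-548192, Mul(-1, Rational(46, 3))), Mul(-1, -294)) = Add(Add(-548192, Rational(-46, 3)), 294) = Add(Rational(-1644622, 3), 294) = Rational(-1643740, 3)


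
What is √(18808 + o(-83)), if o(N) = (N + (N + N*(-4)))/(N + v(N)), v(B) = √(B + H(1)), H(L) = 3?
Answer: √(18808 - 166/(83 - 4*I*√5)) ≈ 137.14 - 0.0008*I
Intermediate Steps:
v(B) = √(3 + B) (v(B) = √(B + 3) = √(3 + B))
o(N) = -2*N/(N + √(3 + N)) (o(N) = (N + (N + N*(-4)))/(N + √(3 + N)) = (N + (N - 4*N))/(N + √(3 + N)) = (N - 3*N)/(N + √(3 + N)) = (-2*N)/(N + √(3 + N)) = -2*N/(N + √(3 + N)))
√(18808 + o(-83)) = √(18808 - 2*(-83)/(-83 + √(3 - 83))) = √(18808 - 2*(-83)/(-83 + √(-80))) = √(18808 - 2*(-83)/(-83 + 4*I*√5)) = √(18808 + 166/(-83 + 4*I*√5))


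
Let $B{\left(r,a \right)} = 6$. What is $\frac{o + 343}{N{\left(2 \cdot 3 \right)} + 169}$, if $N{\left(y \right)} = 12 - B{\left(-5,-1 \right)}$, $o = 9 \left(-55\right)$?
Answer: $- \frac{152}{175} \approx -0.86857$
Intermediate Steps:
$o = -495$
$N{\left(y \right)} = 6$ ($N{\left(y \right)} = 12 - 6 = 6$)
$\frac{o + 343}{N{\left(2 \cdot 3 \right)} + 169} = \frac{-495 + 343}{6 + 169} = - \frac{152}{175}$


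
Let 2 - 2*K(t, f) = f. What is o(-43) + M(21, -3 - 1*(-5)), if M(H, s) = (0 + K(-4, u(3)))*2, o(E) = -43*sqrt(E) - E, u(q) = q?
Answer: 42 - 43*I*sqrt(43) ≈ 42.0 - 281.97*I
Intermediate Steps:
K(t, f) = 1 - f/2
o(E) = -E - 43*sqrt(E)
M(H, s) = -1 (M(H, s) = (0 + (1 - 1/2*3))*2 = (0 + (1 - 3/2))*2 = (0 - 1/2)*2 = -1/2*2 = -1)
o(-43) + M(21, -3 - 1*(-5)) = (-1*(-43) - 43*I*sqrt(43)) - 1 = (43 - 43*I*sqrt(43)) - 1 = 42 - 43*I*sqrt(43)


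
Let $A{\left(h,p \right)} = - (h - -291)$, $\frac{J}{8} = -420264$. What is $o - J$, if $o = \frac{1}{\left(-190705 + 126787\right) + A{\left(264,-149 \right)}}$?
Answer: $\frac{216765446975}{64473} \approx 3.3621 \cdot 10^{6}$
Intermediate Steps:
$J = -3362112$ ($J = 8 \left(-420264\right) = -3362112$)
$A{\left(h,p \right)} = -291 - h$ ($A{\left(h,p \right)} = - (h + 291) = - (291 + h) = -291 - h$)
$o = - \frac{1}{64473}$ ($o = \frac{1}{\left(-190705 + 126787\right) - 555} = \frac{1}{-63918 - 555} = \frac{1}{-64473} = - \frac{1}{64473} \approx -1.551 \cdot 10^{-5}$)
$o - J = - \frac{1}{64473} - -3362112 = - \frac{1}{64473} + 3362112 = \frac{216765446975}{64473}$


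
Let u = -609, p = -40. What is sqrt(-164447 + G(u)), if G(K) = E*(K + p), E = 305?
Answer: 2*I*sqrt(90598) ≈ 601.99*I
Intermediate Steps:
G(K) = -12200 + 305*K (G(K) = 305*(K - 40) = 305*(-40 + K) = -12200 + 305*K)
sqrt(-164447 + G(u)) = sqrt(-164447 + (-12200 + 305*(-609))) = sqrt(-164447 + (-12200 - 185745)) = sqrt(-164447 - 197945) = sqrt(-362392) = 2*I*sqrt(90598)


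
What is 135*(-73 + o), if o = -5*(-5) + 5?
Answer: -5805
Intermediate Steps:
o = 30 (o = 25 + 5 = 30)
135*(-73 + o) = 135*(-73 + 30) = 135*(-43) = -5805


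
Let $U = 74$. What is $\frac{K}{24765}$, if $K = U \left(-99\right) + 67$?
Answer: $- \frac{7259}{24765} \approx -0.29312$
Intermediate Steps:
$K = -7259$ ($K = 74 \left(-99\right) + 67 = -7326 + 67 = -7259$)
$\frac{K}{24765} = - \frac{7259}{24765}$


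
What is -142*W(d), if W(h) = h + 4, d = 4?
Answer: -1136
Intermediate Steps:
W(h) = 4 + h
-142*W(d) = -142*(4 + 4) = -142*8 = -1136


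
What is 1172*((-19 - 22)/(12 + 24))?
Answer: -12013/9 ≈ -1334.8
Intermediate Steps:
1172*((-19 - 22)/(12 + 24)) = 1172*(-41/36) = -12013/9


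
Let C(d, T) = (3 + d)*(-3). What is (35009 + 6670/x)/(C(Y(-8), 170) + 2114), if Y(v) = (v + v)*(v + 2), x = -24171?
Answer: 846195869/43918707 ≈ 19.267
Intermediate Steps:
Y(v) = 2*v*(2 + v) (Y(v) = (2*v)*(2 + v) = 2*v*(2 + v))
C(d, T) = -9 - 3*d
(35009 + 6670/x)/(C(Y(-8), 170) + 2114) = (35009 + 6670/(-24171))/((-9 - 6*(-8)*(2 - 8)) + 2114) = (35009 + 6670*(-1/24171))/((-9 - 6*(-8)*(-6)) + 2114) = (35009 - 6670/24171)/((-9 - 3*96) + 2114) = 846195869/(24171*((-9 - 288) + 2114)) = 846195869/(24171*(-297 + 2114)) = (846195869/24171)/1817 = (846195869/24171)*(1/1817) = 846195869/43918707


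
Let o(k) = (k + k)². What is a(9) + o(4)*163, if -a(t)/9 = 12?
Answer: 10324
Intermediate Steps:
a(t) = -108 (a(t) = -9*12 = -108)
o(k) = 4*k² (o(k) = (2*k)² = 4*k²)
a(9) + o(4)*163 = -108 + (4*4²)*163 = -108 + (4*16)*163 = -108 + 64*163 = -108 + 10432 = 10324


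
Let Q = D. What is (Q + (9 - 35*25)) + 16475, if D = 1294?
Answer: 16903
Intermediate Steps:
Q = 1294
(Q + (9 - 35*25)) + 16475 = (1294 + (9 - 35*25)) + 16475 = (1294 + (9 - 875)) + 16475 = (1294 - 866) + 16475 = 428 + 16475 = 16903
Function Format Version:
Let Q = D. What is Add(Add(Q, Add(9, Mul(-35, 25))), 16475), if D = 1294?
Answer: 16903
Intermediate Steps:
Q = 1294
Add(Add(Q, Add(9, Mul(-35, 25))), 16475) = Add(Add(1294, Add(9, Mul(-35, 25))), 16475) = Add(Add(1294, Add(9, -875)), 16475) = Add(Add(1294, -866), 16475) = Add(428, 16475) = 16903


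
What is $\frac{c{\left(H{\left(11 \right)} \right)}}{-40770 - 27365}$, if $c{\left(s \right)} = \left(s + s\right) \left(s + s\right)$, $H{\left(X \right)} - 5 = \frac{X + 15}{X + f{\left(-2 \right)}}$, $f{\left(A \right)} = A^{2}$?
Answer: $- \frac{40804}{15330375} \approx -0.0026616$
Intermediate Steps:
$H{\left(X \right)} = 5 + \frac{15 + X}{4 + X}$ ($H{\left(X \right)} = 5 + \frac{X + 15}{X + \left(-2\right)^{2}} = 5 + \frac{15 + X}{X + 4} = 5 + \frac{15 + X}{4 + X}$)
$c{\left(s \right)} = 4 s^{2}$ ($c{\left(s \right)} = 2 s 2 s = 4 s^{2}$)
$\frac{c{\left(H{\left(11 \right)} \right)}}{-40770 - 27365} = \frac{4 \left(\frac{35 + 6 \cdot 11}{4 + 11}\right)^{2}}{-40770 - 27365} = \frac{4 \left(\frac{35 + 66}{15}\right)^{2}}{-68135} = 4 \left(\frac{1}{15} \cdot 101\right)^{2} \left(- \frac{1}{68135}\right) = 4 \left(\frac{101}{15}\right)^{2} \left(- \frac{1}{68135}\right) = 4 \cdot \frac{10201}{225} \left(- \frac{1}{68135}\right) = \frac{40804}{225} \left(- \frac{1}{68135}\right) = - \frac{40804}{15330375}$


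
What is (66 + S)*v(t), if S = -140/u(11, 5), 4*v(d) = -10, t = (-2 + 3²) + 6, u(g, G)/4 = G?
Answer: -295/2 ≈ -147.50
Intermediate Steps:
u(g, G) = 4*G
t = 13 (t = (-2 + 9) + 6 = 7 + 6 = 13)
v(d) = -5/2 (v(d) = (¼)*(-10) = -5/2)
S = -7 (S = -140/(4*5) = -140/20 = -140*1/20 = -7)
(66 + S)*v(t) = (66 - 7)*(-5/2) = 59*(-5/2) = -295/2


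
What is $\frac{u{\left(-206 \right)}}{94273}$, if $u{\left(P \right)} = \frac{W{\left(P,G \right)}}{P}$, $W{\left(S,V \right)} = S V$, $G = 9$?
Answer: $\frac{9}{94273} \approx 9.5467 \cdot 10^{-5}$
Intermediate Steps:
$u{\left(P \right)} = 9$ ($u{\left(P \right)} = \frac{P 9}{P} = \frac{9 P}{P} = 9$)
$\frac{u{\left(-206 \right)}}{94273} = \frac{9}{94273}$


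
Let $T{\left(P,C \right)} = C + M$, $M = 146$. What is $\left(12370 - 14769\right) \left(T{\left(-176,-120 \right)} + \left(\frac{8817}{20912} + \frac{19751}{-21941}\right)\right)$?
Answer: $- \frac{28092304098923}{458830192} \approx -61226.0$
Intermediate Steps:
$T{\left(P,C \right)} = 146 + C$ ($T{\left(P,C \right)} = C + 146 = 146 + C$)
$\left(12370 - 14769\right) \left(T{\left(-176,-120 \right)} + \left(\frac{8817}{20912} + \frac{19751}{-21941}\right)\right) = \left(12370 - 14769\right) \left(\left(146 - 120\right) + \left(\frac{8817}{20912} + \frac{19751}{-21941}\right)\right) = - 2399 \left(26 + \left(8817 \cdot \frac{1}{20912} + 19751 \left(- \frac{1}{21941}\right)\right)\right) = - 2399 \left(26 + \left(\frac{8817}{20912} - \frac{19751}{21941}\right)\right) = - 2399 \left(26 - \frac{219579115}{458830192}\right) = \left(-2399\right) \frac{11710005877}{458830192} = - \frac{28092304098923}{458830192}$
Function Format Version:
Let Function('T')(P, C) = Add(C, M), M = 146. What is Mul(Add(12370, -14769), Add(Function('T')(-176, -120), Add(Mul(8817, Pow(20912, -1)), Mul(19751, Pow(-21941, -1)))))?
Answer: Rational(-28092304098923, 458830192) ≈ -61226.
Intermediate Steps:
Function('T')(P, C) = Add(146, C) (Function('T')(P, C) = Add(C, 146) = Add(146, C))
Mul(Add(12370, -14769), Add(Function('T')(-176, -120), Add(Mul(8817, Pow(20912, -1)), Mul(19751, Pow(-21941, -1))))) = Mul(Add(12370, -14769), Add(Add(146, -120), Add(Mul(8817, Pow(20912, -1)), Mul(19751, Pow(-21941, -1))))) = Mul(-2399, Add(26, Add(Mul(8817, Rational(1, 20912)), Mul(19751, Rational(-1, 21941))))) = Mul(-2399, Add(26, Add(Rational(8817, 20912), Rational(-19751, 21941)))) = Mul(-2399, Add(26, Rational(-219579115, 458830192))) = Mul(-2399, Rational(11710005877, 458830192)) = Rational(-28092304098923, 458830192)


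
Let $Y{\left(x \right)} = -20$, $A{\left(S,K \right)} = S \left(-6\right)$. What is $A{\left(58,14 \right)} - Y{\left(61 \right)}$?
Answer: $-328$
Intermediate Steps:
$A{\left(S,K \right)} = - 6 S$
$A{\left(58,14 \right)} - Y{\left(61 \right)} = \left(-6\right) 58 - -20 = -348 + 20 = -328$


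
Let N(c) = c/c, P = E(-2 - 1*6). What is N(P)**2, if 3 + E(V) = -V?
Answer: 1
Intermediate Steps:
E(V) = -3 - V
P = 5 (P = -3 - (-2 - 1*6) = -3 - (-2 - 6) = -3 - 1*(-8) = -3 + 8 = 5)
N(c) = 1
N(P)**2 = 1**2 = 1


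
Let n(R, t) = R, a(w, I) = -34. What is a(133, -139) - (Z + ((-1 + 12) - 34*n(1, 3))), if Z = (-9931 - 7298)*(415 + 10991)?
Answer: 196513963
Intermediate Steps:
Z = -196513974 (Z = -17229*11406 = -196513974)
a(133, -139) - (Z + ((-1 + 12) - 34*n(1, 3))) = -34 - (-196513974 + ((-1 + 12) - 34*1)) = -34 - (-196513974 + (11 - 34)) = -34 - (-196513974 - 23) = -34 - 1*(-196513997) = -34 + 196513997 = 196513963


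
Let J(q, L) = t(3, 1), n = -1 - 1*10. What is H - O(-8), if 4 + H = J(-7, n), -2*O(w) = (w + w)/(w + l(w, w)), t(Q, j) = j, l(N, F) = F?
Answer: -5/2 ≈ -2.5000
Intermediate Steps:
O(w) = -½ (O(w) = -(w + w)/(2*(w + w)) = -2*w/(2*(2*w)) = -2*w*1/(2*w)/2 = -½*1 = -½)
n = -11 (n = -1 - 10 = -11)
J(q, L) = 1
H = -3 (H = -4 + 1 = -3)
H - O(-8) = -3 - 1*(-½) = -3 + ½ = -5/2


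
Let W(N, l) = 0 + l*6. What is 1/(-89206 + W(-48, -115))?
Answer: -1/89896 ≈ -1.1124e-5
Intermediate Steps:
W(N, l) = 6*l (W(N, l) = 0 + 6*l = 6*l)
1/(-89206 + W(-48, -115)) = 1/(-89206 + 6*(-115)) = 1/(-89206 - 690) = 1/(-89896) = -1/89896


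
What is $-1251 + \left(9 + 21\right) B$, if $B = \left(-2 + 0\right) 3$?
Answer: $-1431$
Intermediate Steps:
$B = -6$ ($B = \left(-2\right) 3 = -6$)
$-1251 + \left(9 + 21\right) B = -1251 + \left(9 + 21\right) \left(-6\right) = -1251 + 30 \left(-6\right) = -1251 - 180 = -1431$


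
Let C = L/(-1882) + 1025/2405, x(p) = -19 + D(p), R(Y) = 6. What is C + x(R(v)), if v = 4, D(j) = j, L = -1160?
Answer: -5412188/452621 ≈ -11.957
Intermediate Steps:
x(p) = -19 + p
C = 471885/452621 (C = -1160/(-1882) + 1025/2405 = -1160*(-1/1882) + 1025*(1/2405) = 580/941 + 205/481 = 471885/452621 ≈ 1.0426)
C + x(R(v)) = 471885/452621 + (-19 + 6) = 471885/452621 - 13 = -5412188/452621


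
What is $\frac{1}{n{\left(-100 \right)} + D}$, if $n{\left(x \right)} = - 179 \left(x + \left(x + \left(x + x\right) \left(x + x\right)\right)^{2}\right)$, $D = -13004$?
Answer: $- \frac{1}{284969785104} \approx -3.5091 \cdot 10^{-12}$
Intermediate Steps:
$n{\left(x \right)} = - 179 x - 179 \left(x + 4 x^{2}\right)^{2}$ ($n{\left(x \right)} = - 179 \left(x + \left(x + 2 x 2 x\right)^{2}\right) = - 179 \left(x + \left(x + 4 x^{2}\right)^{2}\right) = - 179 x - 179 \left(x + 4 x^{2}\right)^{2}$)
$\frac{1}{n{\left(-100 \right)} + D} = \frac{1}{\left(-179\right) \left(-100\right) \left(1 - 100 \left(1 + 4 \left(-100\right)\right)^{2}\right) - 13004} = \frac{1}{\left(-179\right) \left(-100\right) \left(1 - 100 \left(1 - 400\right)^{2}\right) - 13004} = \frac{1}{\left(-179\right) \left(-100\right) \left(1 - 100 \left(-399\right)^{2}\right) - 13004} = \frac{1}{\left(-179\right) \left(-100\right) \left(1 - 15920100\right) - 13004} = \frac{1}{\left(-179\right) \left(-100\right) \left(-15920099\right) - 13004} = \frac{1}{-284969772100 - 13004} = \frac{1}{-284969785104} = - \frac{1}{284969785104}$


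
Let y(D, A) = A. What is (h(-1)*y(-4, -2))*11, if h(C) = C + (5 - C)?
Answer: -110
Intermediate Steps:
h(C) = 5
(h(-1)*y(-4, -2))*11 = (5*(-2))*11 = -10*11 = -110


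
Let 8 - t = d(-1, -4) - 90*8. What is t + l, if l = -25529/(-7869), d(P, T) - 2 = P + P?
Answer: 5754161/7869 ≈ 731.24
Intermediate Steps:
d(P, T) = 2 + 2*P (d(P, T) = 2 + (P + P) = 2 + 2*P)
l = 25529/7869 (l = -25529*(-1/7869) = 25529/7869 ≈ 3.2443)
t = 728 (t = 8 - ((2 + 2*(-1)) - 90*8) = 8 - ((2 - 2) - 720) = 8 - (0 - 720) = 8 - 1*(-720) = 8 + 720 = 728)
t + l = 728 + 25529/7869 = 5754161/7869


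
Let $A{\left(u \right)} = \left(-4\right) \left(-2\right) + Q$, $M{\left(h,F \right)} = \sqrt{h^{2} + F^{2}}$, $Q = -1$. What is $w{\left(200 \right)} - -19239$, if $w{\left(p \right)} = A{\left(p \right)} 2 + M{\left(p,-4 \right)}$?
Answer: $19253 + 4 \sqrt{2501} \approx 19453.0$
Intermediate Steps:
$M{\left(h,F \right)} = \sqrt{F^{2} + h^{2}}$
$A{\left(u \right)} = 7$ ($A{\left(u \right)} = \left(-4\right) \left(-2\right) - 1 = 8 - 1 = 7$)
$w{\left(p \right)} = 14 + \sqrt{16 + p^{2}}$ ($w{\left(p \right)} = 7 \cdot 2 + \sqrt{\left(-4\right)^{2} + p^{2}} = 14 + \sqrt{16 + p^{2}}$)
$w{\left(200 \right)} - -19239 = \left(14 + \sqrt{16 + 200^{2}}\right) - -19239 = \left(14 + \sqrt{16 + 40000}\right) + 19239 = \left(14 + \sqrt{40016}\right) + 19239 = \left(14 + 4 \sqrt{2501}\right) + 19239 = 19253 + 4 \sqrt{2501}$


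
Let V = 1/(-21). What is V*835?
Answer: -835/21 ≈ -39.762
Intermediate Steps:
V = -1/21 ≈ -0.047619
V*835 = -1/21*835 = -835/21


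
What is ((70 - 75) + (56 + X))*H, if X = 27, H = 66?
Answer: 5148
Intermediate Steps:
((70 - 75) + (56 + X))*H = ((70 - 75) + (56 + 27))*66 = (-5 + 83)*66 = 78*66 = 5148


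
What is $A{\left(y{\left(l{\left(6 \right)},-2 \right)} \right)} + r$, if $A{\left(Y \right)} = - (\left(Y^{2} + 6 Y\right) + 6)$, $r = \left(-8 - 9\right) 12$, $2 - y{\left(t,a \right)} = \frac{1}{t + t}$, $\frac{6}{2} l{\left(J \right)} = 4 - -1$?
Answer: $- \frac{22309}{100} \approx -223.09$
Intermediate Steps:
$l{\left(J \right)} = \frac{5}{3}$ ($l{\left(J \right)} = \frac{4 - -1}{3} = \frac{4 + 1}{3} = \frac{1}{3} \cdot 5 = \frac{5}{3}$)
$y{\left(t,a \right)} = 2 - \frac{1}{2 t}$ ($y{\left(t,a \right)} = 2 - \frac{1}{t + t} = 2 - \frac{1}{2 t}$)
$r = -204$ ($r = \left(-17\right) 12 = -204$)
$A{\left(Y \right)} = -6 - Y^{2} - 6 Y$ ($A{\left(Y \right)} = - (6 + Y^{2} + 6 Y) = -6 - Y^{2} - 6 Y$)
$A{\left(y{\left(l{\left(6 \right)},-2 \right)} \right)} + r = \left(-6 - \left(2 - \frac{1}{2 \cdot \frac{5}{3}}\right)^{2} - 6 \left(2 - \frac{1}{2 \cdot \frac{5}{3}}\right)\right) - 204 = \left(-6 - \left(2 - \frac{3}{10}\right)^{2} - 6 \left(2 - \frac{3}{10}\right)\right) - 204 = \left(-6 - \left(\frac{17}{10}\right)^{2} - \frac{51}{5}\right) - 204 = \left(-6 - \frac{289}{100} - \frac{51}{5}\right) - 204 = - \frac{1909}{100} - 204 = - \frac{22309}{100}$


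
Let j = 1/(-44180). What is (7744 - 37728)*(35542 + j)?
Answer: -11770560710264/11045 ≈ -1.0657e+9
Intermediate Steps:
j = -1/44180 ≈ -2.2635e-5
(7744 - 37728)*(35542 + j) = (7744 - 37728)*(35542 - 1/44180) = -29984*1570245559/44180 = -11770560710264/11045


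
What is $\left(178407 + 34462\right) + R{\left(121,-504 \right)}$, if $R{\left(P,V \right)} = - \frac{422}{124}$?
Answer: $\frac{13197667}{62} \approx 2.1287 \cdot 10^{5}$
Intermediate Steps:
$R{\left(P,V \right)} = - \frac{211}{62}$ ($R{\left(P,V \right)} = \left(-422\right) \frac{1}{124} = - \frac{211}{62}$)
$\left(178407 + 34462\right) + R{\left(121,-504 \right)} = \left(178407 + 34462\right) - \frac{211}{62} = 212869 - \frac{211}{62} = \frac{13197667}{62}$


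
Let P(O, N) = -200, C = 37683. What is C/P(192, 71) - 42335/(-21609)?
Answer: -805824947/4321800 ≈ -186.46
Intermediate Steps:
C/P(192, 71) - 42335/(-21609) = 37683/(-200) - 42335/(-21609) = 37683*(-1/200) - 42335*(-1/21609) = -37683/200 + 42335/21609 = -805824947/4321800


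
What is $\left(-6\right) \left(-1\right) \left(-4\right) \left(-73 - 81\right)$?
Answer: $3696$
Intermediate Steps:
$\left(-6\right) \left(-1\right) \left(-4\right) \left(-73 - 81\right) = 6 \left(-4\right) \left(-154\right) = \left(-24\right) \left(-154\right) = 3696$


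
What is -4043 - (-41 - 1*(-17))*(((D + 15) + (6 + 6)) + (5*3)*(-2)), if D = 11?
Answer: -3851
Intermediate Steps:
-4043 - (-41 - 1*(-17))*(((D + 15) + (6 + 6)) + (5*3)*(-2)) = -4043 - (-41 - 1*(-17))*(((11 + 15) + (6 + 6)) + (5*3)*(-2)) = -4043 - (-41 + 17)*((26 + 12) + 15*(-2)) = -4043 - (-24)*(38 - 30) = -4043 - (-24)*8 = -4043 - 1*(-192) = -4043 + 192 = -3851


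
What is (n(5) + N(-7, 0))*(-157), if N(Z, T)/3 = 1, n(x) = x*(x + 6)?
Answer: -9106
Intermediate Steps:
n(x) = x*(6 + x)
N(Z, T) = 3 (N(Z, T) = 3*1 = 3)
(n(5) + N(-7, 0))*(-157) = (5*(6 + 5) + 3)*(-157) = (5*11 + 3)*(-157) = (55 + 3)*(-157) = 58*(-157) = -9106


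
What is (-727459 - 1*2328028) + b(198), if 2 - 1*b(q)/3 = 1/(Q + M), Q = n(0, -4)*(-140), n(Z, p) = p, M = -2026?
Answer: -4479335143/1466 ≈ -3.0555e+6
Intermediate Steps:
Q = 560 (Q = -4*(-140) = 560)
b(q) = 8799/1466 (b(q) = 6 - 3/(560 - 2026) = 6 - 3/(-1466) = 6 - 3*(-1/1466) = 6 + 3/1466 = 8799/1466)
(-727459 - 1*2328028) + b(198) = (-727459 - 1*2328028) + 8799/1466 = (-727459 - 2328028) + 8799/1466 = -3055487 + 8799/1466 = -4479335143/1466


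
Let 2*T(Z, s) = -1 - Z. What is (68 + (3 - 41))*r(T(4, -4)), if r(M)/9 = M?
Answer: -675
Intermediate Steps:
T(Z, s) = -½ - Z/2 (T(Z, s) = (-1 - Z)/2 = -½ - Z/2)
r(M) = 9*M
(68 + (3 - 41))*r(T(4, -4)) = (68 + (3 - 41))*(9*(-½ - ½*4)) = (68 - 38)*(9*(-½ - 2)) = 30*(9*(-5/2)) = 30*(-45/2) = -675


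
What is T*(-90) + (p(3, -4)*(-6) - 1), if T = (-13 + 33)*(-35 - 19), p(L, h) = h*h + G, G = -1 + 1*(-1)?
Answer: 97115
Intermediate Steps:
G = -2 (G = -1 - 1 = -2)
p(L, h) = -2 + h² (p(L, h) = h*h - 2 = h² - 2 = -2 + h²)
T = -1080 (T = 20*(-54) = -1080)
T*(-90) + (p(3, -4)*(-6) - 1) = -1080*(-90) + ((-2 + (-4)²)*(-6) - 1) = 97200 + ((-2 + 16)*(-6) - 1) = 97200 + (14*(-6) - 1) = 97200 + (-84 - 1) = 97200 - 85 = 97115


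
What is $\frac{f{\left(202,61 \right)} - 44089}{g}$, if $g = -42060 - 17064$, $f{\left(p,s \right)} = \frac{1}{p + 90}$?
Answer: $\frac{4291329}{5754736} \approx 0.7457$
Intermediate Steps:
$f{\left(p,s \right)} = \frac{1}{90 + p}$
$g = -59124$ ($g = -42060 - 17064 = -59124$)
$\frac{f{\left(202,61 \right)} - 44089}{g} = \frac{\frac{1}{90 + 202} - 44089}{-59124} = \left(\frac{1}{292} - 44089\right) \left(- \frac{1}{59124}\right) = \left(- \frac{12873987}{292}\right) \left(- \frac{1}{59124}\right) = \frac{4291329}{5754736}$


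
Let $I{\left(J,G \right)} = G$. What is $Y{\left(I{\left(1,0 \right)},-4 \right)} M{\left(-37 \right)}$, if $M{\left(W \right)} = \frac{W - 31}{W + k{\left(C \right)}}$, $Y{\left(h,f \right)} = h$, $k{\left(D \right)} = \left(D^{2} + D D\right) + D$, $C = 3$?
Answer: $0$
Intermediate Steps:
$k{\left(D \right)} = D + 2 D^{2}$ ($k{\left(D \right)} = \left(D^{2} + D^{2}\right) + D = 2 D^{2} + D = D + 2 D^{2}$)
$M{\left(W \right)} = \frac{-31 + W}{21 + W}$ ($M{\left(W \right)} = \frac{W - 31}{W + 3 \left(1 + 2 \cdot 3\right)} = \frac{-31 + W}{W + 3 \left(1 + 6\right)} = \frac{-31 + W}{W + 3 \cdot 7} = \frac{-31 + W}{W + 21} = \frac{-31 + W}{21 + W}$)
$Y{\left(I{\left(1,0 \right)},-4 \right)} M{\left(-37 \right)} = 0 \frac{-31 - 37}{21 - 37} = 0 \frac{1}{-16} \left(-68\right) = 0 \left(\left(- \frac{1}{16}\right) \left(-68\right)\right) = 0 \cdot \frac{17}{4} = 0$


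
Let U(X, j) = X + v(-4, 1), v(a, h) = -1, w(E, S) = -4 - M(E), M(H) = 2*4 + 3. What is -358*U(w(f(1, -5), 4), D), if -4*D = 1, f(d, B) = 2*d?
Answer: 5728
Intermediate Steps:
D = -¼ (D = -¼*1 = -¼ ≈ -0.25000)
M(H) = 11 (M(H) = 8 + 3 = 11)
w(E, S) = -15 (w(E, S) = -4 - 1*11 = -4 - 11 = -15)
U(X, j) = -1 + X (U(X, j) = X - 1 = -1 + X)
-358*U(w(f(1, -5), 4), D) = -358*(-1 - 15) = -358*(-16) = 5728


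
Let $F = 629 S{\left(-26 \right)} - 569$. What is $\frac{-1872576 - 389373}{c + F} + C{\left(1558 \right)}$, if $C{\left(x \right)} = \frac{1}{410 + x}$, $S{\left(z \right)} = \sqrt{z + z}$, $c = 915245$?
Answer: $- \frac{1017714464864231}{411633157087536} + \frac{1422765921 i \sqrt{13}}{418326379154} \approx -2.4724 + 0.012263 i$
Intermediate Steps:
$S{\left(z \right)} = \sqrt{2} \sqrt{z}$ ($S{\left(z \right)} = \sqrt{2 z} = \sqrt{2} \sqrt{z}$)
$F = -569 + 1258 i \sqrt{13}$ ($F = 629 \sqrt{2} \sqrt{-26} - 569 = 629 \sqrt{2} i \sqrt{26} - 569 = 629 \cdot 2 i \sqrt{13} - 569 = 1258 i \sqrt{13} - 569 = -569 + 1258 i \sqrt{13} \approx -569.0 + 4535.8 i$)
$\frac{-1872576 - 389373}{c + F} + C{\left(1558 \right)} = \frac{-1872576 - 389373}{915245 - \left(569 - 1258 i \sqrt{13}\right)} + \frac{1}{410 + 1558} = - \frac{2261949}{914676 + 1258 i \sqrt{13}} + \frac{1}{1968} = \frac{1}{1968} - \frac{2261949}{914676 + 1258 i \sqrt{13}}$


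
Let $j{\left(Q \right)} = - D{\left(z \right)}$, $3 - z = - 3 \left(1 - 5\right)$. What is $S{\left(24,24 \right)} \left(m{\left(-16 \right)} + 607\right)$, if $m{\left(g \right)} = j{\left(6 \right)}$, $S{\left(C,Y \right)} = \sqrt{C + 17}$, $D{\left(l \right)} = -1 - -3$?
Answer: $605 \sqrt{41} \approx 3873.9$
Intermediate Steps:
$z = -9$ ($z = 3 - - 3 \left(1 - 5\right) = 3 - \left(-3\right) \left(-4\right) = 3 - 12 = -9$)
$D{\left(l \right)} = 2$ ($D{\left(l \right)} = -1 + 3 = 2$)
$S{\left(C,Y \right)} = \sqrt{17 + C}$
$j{\left(Q \right)} = -2$ ($j{\left(Q \right)} = \left(-1\right) 2 = -2$)
$m{\left(g \right)} = -2$
$S{\left(24,24 \right)} \left(m{\left(-16 \right)} + 607\right) = \sqrt{17 + 24} \left(-2 + 607\right) = \sqrt{41} \cdot 605 = 605 \sqrt{41}$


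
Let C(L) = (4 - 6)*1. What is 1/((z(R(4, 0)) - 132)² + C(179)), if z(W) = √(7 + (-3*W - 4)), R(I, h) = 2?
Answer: I/(264*√3 + 17419*I) ≈ 5.7369e-5 + 1.506e-6*I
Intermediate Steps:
z(W) = √(3 - 3*W) (z(W) = √(7 + (-4 - 3*W)) = √(3 - 3*W))
C(L) = -2 (C(L) = -2*1 = -2)
1/((z(R(4, 0)) - 132)² + C(179)) = 1/((√(3 - 3*2) - 132)² - 2) = 1/((√(3 - 6) - 132)² - 2) = 1/((√(-3) - 132)² - 2) = 1/((I*√3 - 132)² - 2) = 1/((-132 + I*√3)² - 2) = 1/(-2 + (-132 + I*√3)²)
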